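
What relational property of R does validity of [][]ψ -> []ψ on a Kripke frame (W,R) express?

density

This is the C4 axiom.
It corresponds to density: forall x forall y (Rxy -> exists z (Rxz & Rzy)).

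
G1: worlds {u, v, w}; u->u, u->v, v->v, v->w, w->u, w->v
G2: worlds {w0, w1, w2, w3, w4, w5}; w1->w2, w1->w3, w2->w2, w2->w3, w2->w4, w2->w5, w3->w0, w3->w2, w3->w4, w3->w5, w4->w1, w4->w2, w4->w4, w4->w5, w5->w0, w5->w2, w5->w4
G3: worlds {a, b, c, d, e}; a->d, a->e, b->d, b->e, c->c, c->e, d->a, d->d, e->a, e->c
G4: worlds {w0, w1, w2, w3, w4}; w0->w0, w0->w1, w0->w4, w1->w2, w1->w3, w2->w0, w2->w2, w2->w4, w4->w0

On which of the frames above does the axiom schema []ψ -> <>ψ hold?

The schema corresponds to seriality: forall x exists y Rxy.
G1: holds.
G2: fails — world w0 has no successor.
G3: holds.
G4: fails — world w3 has no successor.
Valid on: G1, G3.

G1, G3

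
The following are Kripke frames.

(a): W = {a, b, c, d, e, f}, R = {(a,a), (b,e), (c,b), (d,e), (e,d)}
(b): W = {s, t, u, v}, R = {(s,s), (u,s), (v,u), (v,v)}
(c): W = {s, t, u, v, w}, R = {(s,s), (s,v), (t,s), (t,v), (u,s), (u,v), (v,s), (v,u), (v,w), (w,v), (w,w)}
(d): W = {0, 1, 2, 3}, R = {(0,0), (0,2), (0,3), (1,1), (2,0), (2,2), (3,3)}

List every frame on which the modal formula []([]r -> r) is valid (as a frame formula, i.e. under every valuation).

(d)

Frame correspondent (Sahlqvist): forall x forall y (Rxy -> Ryy) — i.e. shift-reflexivity.
(a): fails — Red but not Rdd.
(b): fails — Rvu but not Ruu.
(c): fails — Ruv but not Rvv.
(d): satisfies the condition.
Valid on: (d).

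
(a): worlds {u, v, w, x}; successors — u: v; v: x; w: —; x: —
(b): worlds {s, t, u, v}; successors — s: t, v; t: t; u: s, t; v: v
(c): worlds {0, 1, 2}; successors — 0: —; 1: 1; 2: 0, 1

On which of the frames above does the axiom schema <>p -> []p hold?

(a)

Frame correspondent (Sahlqvist): forall x forall y forall z (Rxy & Rxz -> y = z) — i.e. partial functionality.
(a): condition met.
(b): fails — s sees both t and v.
(c): fails — 2 sees both 0 and 1.
Valid on: (a).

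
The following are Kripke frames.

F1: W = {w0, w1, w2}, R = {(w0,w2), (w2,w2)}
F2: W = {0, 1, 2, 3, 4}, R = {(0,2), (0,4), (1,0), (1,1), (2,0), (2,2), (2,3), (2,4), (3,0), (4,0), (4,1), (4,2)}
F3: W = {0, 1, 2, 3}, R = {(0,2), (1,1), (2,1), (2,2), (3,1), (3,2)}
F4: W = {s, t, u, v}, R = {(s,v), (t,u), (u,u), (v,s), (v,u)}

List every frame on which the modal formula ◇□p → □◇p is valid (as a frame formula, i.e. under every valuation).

F1, F3

The schema corresponds to convergence: ∀x ∀y ∀z (Rxy ∧ Rxz → ∃w (Ryw ∧ Rzw)).
F1: satisfies the condition.
F2: fails — R10 and R11 but 0 and 1 have no common successor.
F3: satisfies the condition.
F4: fails — Rvu and Rvs but u and s have no common successor.
Valid on: F1, F3.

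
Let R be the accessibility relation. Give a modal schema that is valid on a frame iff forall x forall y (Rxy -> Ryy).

□(□s → s)

A defining formula is □(□s → s) (the T□ axiom).
Suppose □(□s→s) is valid. Take Rxy and set V(s)={w : Ryw}. Then at y, □s holds; since □(□s→s) at x, □s→s at y, so s at y, i.e. Ryy.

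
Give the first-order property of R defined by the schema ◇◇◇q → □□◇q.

∀x ∀y ∀z ((xR³y ∧ xR²z) → ∃w (y = w ∧ zRw))

This is a Sahlqvist (Geach-type) schema ◇^3□^0q → □^2◇^1q.
First-order correspondent: ∀x ∀y ∀z ((xR³y ∧ xR²z) → ∃w (y = w ∧ zRw)).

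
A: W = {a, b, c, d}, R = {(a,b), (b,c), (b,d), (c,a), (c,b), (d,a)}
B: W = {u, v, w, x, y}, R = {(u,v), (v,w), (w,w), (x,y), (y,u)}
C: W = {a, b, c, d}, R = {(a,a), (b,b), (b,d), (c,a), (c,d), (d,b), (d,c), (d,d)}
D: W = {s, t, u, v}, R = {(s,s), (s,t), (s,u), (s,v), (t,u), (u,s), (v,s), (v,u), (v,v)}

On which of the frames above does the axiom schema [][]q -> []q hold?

C

Frame correspondent (Sahlqvist): forall x forall y (Rxy -> exists z (Rxz & Rzy)) — i.e. density.
A: fails — Rbc but no z with Rbz and Rzc.
B: fails — Ruv but no z with Ruz and Rzv.
C: satisfies the condition.
D: fails — Rtu but no z with Rtz and Rzu.
Valid on: C.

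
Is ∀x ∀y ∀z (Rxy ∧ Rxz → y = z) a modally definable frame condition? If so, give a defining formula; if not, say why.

Yes — defined by ◇r → □r

This is a Sahlqvist condition; the CD axiom ◇r → □r defines it.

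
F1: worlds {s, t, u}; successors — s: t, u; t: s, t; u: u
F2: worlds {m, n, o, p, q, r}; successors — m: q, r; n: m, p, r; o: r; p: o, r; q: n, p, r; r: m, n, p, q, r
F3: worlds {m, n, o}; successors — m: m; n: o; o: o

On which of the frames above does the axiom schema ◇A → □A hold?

Frame correspondent (Sahlqvist): ∀x ∀y ∀z (Rxy ∧ Rxz → y = z) — i.e. partial functionality.
F1: fails — s sees both t and u.
F2: fails — m sees both q and r.
F3: holds.
Valid on: F3.

F3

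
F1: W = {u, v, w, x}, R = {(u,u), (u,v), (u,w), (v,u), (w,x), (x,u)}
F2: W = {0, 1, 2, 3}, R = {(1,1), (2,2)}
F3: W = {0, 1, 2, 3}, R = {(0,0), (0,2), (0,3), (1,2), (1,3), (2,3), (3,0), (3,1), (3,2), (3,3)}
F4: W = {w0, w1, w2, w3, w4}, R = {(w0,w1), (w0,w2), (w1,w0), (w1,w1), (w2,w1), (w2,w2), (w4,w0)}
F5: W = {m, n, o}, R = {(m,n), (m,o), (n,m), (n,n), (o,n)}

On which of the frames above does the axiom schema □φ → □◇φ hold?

F2, F3, F5

This is the axiom for a generalized confluence (Geach) condition; its first-order frame correspondent is ∀x ∀z (xRz → ∃w (xRw ∧ zRw)).
F1: fails — uRw but no t with uRt and wRt.
F2: ✓.
F3: ✓.
F4: fails — w4Rw0 but no w with w4Rw and w0Rw.
F5: ✓.
Valid on: F2, F3, F5.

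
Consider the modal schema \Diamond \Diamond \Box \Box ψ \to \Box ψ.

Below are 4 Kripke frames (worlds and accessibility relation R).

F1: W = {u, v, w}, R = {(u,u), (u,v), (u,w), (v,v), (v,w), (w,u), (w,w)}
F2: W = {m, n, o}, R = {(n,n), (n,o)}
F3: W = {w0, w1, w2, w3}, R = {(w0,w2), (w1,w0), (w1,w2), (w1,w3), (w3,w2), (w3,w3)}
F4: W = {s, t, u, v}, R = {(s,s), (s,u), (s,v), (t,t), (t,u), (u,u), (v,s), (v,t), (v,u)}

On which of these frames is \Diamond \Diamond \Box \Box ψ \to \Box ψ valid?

F1

The schema corresponds to a generalized confluence (Geach) condition: \forall x \forall y \forall z ((x R^2 y \wedge xRz) \to \exists w (y R^2 w \wedge z = w)).
F1: satisfies the condition.
F2: fails — nR²o, nRn but no w with oR²w and n=w.
F3: fails — w1R²w2, w1Rw0 but no w with w2R²w and w0=w.
F4: fails — sR²t, sRs but no w with tR²w and s=w.
Valid on: F1.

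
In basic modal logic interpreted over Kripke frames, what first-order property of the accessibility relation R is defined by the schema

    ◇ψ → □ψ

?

Partial functionality

Suppose ◇ψ→□ψ is valid. Take Rxy, Rxz and set V(ψ)={y}. Then ◇ψ at x, so □ψ at x, so ψ at z, i.e. z=y.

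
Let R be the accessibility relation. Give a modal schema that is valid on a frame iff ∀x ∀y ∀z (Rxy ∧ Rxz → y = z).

◇r → □r

This is partial functionality; the standard corresponding axiom is CD: ◇r → □r.
Suppose ◇r→□r is valid. Take Rxy, Rxz and set V(r)={y}. Then ◇r at x, so □r at x, so r at z, i.e. z=y.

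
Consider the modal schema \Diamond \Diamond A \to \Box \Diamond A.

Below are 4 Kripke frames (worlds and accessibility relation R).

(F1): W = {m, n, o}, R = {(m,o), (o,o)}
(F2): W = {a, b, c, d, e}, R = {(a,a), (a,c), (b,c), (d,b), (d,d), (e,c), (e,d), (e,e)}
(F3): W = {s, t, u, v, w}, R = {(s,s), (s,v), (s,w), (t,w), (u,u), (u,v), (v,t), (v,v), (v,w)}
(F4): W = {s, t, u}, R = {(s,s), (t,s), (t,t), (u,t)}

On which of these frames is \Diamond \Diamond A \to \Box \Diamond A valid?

(F1)

This is the axiom for a generalized confluence (Geach) condition; its first-order frame correspondent is \forall x \forall y \forall z ((x R^2 y \wedge xRz) \to \exists w (y = w \wedge zRw)).
(F1): condition met.
(F2): fails — aR²a, aRc but no w with a=w and cRw.
(F3): fails — sR²s, sRv but no w* with s=w* and vRw*.
(F4): fails — tR²t, tRs but no w with t=w and sRw.
Valid on: (F1).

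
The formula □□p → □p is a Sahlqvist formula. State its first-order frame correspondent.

Density

Suppose □□p→□p is valid. Take Rxy and set V(p)={w : xR²w}. Then □□p at x, so □p at x, so p at y, i.e. ∃z(Rxz∧Rzy).
Conversely, on a frame with density the schema holds at every world under every valuation.
So the correspondent is density.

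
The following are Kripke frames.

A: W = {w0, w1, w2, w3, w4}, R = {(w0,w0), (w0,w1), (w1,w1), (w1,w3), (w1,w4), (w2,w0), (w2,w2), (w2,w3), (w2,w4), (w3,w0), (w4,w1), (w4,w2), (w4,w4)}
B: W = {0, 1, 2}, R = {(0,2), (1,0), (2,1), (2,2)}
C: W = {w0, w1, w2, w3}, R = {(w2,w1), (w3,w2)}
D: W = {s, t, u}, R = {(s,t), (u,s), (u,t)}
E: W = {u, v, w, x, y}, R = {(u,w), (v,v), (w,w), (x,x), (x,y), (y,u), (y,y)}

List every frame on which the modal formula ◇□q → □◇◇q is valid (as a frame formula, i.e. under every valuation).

A

Frame correspondent (Sahlqvist): ∀x ∀y ∀z ((xRy ∧ xRz) → ∃w (yRw ∧ zR²w)) — i.e. a generalized confluence (Geach) condition.
A: satisfies the condition.
B: fails — 2R1, 2R1 but no w with 1Rw and 1R²w.
C: fails — w2Rw1, w2Rw1 but no w with w1Rw and w1R²w.
D: fails — sRt, sRt but no w with tRw and tR²w.
E: fails — yRy, yRu but no t with yRt and uR²t.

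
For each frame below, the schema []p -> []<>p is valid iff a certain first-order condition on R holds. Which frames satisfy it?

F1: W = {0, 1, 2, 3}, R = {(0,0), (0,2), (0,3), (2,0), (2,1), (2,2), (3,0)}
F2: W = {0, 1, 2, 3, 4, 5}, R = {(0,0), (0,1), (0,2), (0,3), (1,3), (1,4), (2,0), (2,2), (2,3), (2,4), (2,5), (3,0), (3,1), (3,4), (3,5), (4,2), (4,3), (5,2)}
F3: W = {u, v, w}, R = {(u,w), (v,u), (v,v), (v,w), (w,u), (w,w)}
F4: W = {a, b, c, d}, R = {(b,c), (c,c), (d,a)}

F3

Frame correspondent (Sahlqvist): forall x forall z (xRz -> exists w (xRw & zRw)) — i.e. a generalized confluence (Geach) condition.
F1: fails — 2R1 but no w with 2Rw and 1Rw.
F2: fails — 3R4 but no w with 3Rw and 4Rw.
F3: holds.
F4: fails — dRa but no w with dRw and aRw.
Valid on: F3.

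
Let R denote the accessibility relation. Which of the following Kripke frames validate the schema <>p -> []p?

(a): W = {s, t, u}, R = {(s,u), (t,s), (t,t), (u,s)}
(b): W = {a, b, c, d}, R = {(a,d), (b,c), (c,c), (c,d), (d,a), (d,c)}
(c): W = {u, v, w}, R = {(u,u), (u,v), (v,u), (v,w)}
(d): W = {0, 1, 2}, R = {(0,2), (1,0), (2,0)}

(d)

The schema corresponds to partial functionality: forall x forall y forall z (Rxy & Rxz -> y = z).
(a): fails — t sees both s and t.
(b): fails — c sees both c and d.
(c): fails — u sees both u and v.
(d): satisfies the condition.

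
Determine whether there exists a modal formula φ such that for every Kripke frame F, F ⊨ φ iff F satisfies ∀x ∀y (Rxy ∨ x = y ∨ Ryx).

Any modally definable frame class is closed under disjoint unions.
Take 4 disjoint single-world reflexive frames: each is trivially connected, but their disjoint union has 4 worlds with no edge between distinct components, so it is not connected.
Hence connectedness of R is not modally definable.

No — not modally definable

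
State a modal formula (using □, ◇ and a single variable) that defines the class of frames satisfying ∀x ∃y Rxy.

□r → ◇r

A defining formula is □r → ◇r (the D axiom).
Suppose □r→◇r is valid. At any x set V(r)=W. Then □r at x, so ◇r at x, so x has a successor.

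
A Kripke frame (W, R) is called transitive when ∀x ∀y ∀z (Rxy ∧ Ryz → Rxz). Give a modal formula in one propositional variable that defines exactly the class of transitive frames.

□s → □□s

The condition is transitivity. The 4 schema □s → □□s defines it.
Suppose □s→□□s is valid. Take Rxy, Ryz and set V(s)={w : Rxw}. Then □s at x, so □□s at x, so □s at y, so s at z, i.e. Rxz.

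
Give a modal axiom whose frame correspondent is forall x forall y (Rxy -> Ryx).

This is symmetry; the standard corresponding axiom is B: ψ → □◇ψ.

ψ → □◇ψ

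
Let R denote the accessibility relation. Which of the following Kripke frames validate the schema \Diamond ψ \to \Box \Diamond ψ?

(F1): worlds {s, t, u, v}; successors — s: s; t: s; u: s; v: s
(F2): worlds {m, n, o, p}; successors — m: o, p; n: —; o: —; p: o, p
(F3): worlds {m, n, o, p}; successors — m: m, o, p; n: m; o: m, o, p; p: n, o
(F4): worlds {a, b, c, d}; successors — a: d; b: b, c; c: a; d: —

(F1)

This is the axiom for the Euclidean property; its first-order frame correspondent is \forall x \forall y \forall z (Rxy \wedge Rxz \to Ryz).
(F1): condition met.
(F2): fails — Rmo and Rmo but not Roo.
(F3): fails — Rmp and Rmm but not Rpm.
(F4): fails — Rad and Rad but not Rdd.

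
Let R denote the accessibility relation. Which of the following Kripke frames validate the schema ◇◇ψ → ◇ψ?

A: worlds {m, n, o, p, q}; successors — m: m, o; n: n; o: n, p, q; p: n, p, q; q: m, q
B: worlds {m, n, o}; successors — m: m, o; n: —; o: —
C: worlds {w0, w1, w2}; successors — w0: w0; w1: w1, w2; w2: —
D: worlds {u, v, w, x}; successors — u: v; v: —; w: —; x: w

Frame correspondent (Sahlqvist): ∀x ∀y ∀z (Rxy ∧ Ryz → Rxz) — i.e. transitivity.
A: fails — Rmo and Ron but not Rmn.
B: satisfies the condition.
C: satisfies the condition.
D: satisfies the condition.

B, C, D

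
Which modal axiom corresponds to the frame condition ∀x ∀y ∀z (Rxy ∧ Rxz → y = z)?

◇p → □p

A defining formula is ◇p → □p (the CD axiom).
Suppose ◇p→□p is valid. Take Rxy, Rxz and set V(p)={y}. Then ◇p at x, so □p at x, so p at z, i.e. z=y.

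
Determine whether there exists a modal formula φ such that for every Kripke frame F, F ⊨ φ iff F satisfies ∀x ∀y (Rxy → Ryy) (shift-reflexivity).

This is a Sahlqvist condition; the T□ axiom □(□q → q) defines it.
Suppose □(□q→q) is valid. Take Rxy and set V(q)={w : Ryw}. Then at y, □q holds; since □(□q→q) at x, □q→q at y, so q at y, i.e. Ryy.

Yes, by □(□q → q)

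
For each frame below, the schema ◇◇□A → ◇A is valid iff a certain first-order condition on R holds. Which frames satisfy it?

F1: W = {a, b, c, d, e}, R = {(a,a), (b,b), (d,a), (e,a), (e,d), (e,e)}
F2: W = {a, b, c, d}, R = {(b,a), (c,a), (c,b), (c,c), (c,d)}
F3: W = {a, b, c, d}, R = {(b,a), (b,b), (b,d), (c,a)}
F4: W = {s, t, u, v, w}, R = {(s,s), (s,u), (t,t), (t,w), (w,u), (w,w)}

Frame correspondent (Sahlqvist): ∀x ∀y (xR²y → ∃w (yRw ∧ xRw)) — i.e. a generalized confluence (Geach) condition.
F1: satisfies the condition.
F2: fails — cR²a but no w with aRw and cRw.
F3: fails — bR²a but no w with aRw and bRw.
F4: fails — sR²u but no w* with uRw* and sRw*.

F1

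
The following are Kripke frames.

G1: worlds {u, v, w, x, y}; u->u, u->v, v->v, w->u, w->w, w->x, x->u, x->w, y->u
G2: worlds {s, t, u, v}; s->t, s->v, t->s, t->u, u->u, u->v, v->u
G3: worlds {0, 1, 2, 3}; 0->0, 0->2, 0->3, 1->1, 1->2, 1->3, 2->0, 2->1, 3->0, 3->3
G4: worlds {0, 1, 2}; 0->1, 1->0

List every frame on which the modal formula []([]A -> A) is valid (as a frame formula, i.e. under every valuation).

none

Frame correspondent (Sahlqvist): forall x forall y (Rxy -> Ryy) — i.e. shift-reflexivity.
G1: fails — Rwx but not Rxx.
G2: fails — Ruv but not Rvv.
G3: fails — R02 but not R22.
G4: fails — R01 but not R11.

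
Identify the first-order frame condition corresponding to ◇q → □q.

partial functionality: ∀x ∀y ∀z (Rxy ∧ Rxz → y = z)

Suppose ◇q→□q is valid. Take Rxy, Rxz and set V(q)={y}. Then ◇q at x, so □q at x, so q at z, i.e. z=y.
Conversely, any frame satisfying ∀x ∀y ∀z (Rxy ∧ Rxz → y = z) validates the schema.
Frame condition: ∀x ∀y ∀z (Rxy ∧ Rxz → y = z).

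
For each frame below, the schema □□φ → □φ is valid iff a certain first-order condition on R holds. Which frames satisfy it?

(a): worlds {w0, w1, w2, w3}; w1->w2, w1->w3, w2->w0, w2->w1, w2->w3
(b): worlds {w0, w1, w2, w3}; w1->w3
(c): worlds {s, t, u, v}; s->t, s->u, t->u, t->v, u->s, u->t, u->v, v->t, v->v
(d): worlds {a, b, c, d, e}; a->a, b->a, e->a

(d)

The schema corresponds to density: ∀x ∀y (Rxy → ∃z (Rxz ∧ Rzy)).
(a): fails — Rw1w2 but no z with Rw1z and Rzw2.
(b): fails — Rw1w3 but no z with Rw1z and Rzw3.
(c): fails — Rus but no z with Ruz and Rzs.
(d): condition met.
Valid on: (d).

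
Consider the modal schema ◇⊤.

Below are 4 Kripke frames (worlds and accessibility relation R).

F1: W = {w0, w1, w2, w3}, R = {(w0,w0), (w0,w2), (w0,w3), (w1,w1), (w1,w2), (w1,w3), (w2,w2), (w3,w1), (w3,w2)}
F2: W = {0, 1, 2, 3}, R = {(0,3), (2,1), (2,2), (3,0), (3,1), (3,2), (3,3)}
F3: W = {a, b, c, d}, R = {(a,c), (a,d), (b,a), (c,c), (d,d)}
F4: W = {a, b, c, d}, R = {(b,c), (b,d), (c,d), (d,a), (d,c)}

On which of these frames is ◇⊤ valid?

This is the axiom for seriality; its first-order frame correspondent is ∀x ∃y Rxy.
F1: holds.
F2: fails — world 1 has no successor.
F3: holds.
F4: fails — world a has no successor.
Valid on: F1, F3.

F1, F3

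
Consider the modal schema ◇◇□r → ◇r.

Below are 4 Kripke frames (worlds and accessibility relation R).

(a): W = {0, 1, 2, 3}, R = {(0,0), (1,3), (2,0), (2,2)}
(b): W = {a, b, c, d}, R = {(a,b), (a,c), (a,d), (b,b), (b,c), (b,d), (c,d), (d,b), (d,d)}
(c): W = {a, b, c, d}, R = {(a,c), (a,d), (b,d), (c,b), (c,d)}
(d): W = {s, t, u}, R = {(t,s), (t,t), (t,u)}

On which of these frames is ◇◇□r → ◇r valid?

Frame correspondent (Sahlqvist): ∀x ∀y (xR²y → ∃w (yRw ∧ xRw)) — i.e. a generalized confluence (Geach) condition.
(a): condition met.
(b): condition met.
(c): fails — aR²d but no w with dRw and aRw.
(d): fails — tR²s but no w with sRw and tRw.

(a), (b)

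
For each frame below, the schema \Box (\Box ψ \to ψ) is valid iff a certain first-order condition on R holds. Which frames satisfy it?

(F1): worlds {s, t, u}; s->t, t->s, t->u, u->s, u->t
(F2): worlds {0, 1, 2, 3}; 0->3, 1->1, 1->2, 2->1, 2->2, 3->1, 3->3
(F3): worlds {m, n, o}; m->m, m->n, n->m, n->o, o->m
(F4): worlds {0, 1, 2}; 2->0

(F2)

This is the axiom for shift-reflexivity; its first-order frame correspondent is \forall x \forall y (Rxy \to Ryy).
(F1): fails — Rut but not Rtt.
(F2): condition met.
(F3): fails — Rno but not Roo.
(F4): fails — R20 but not R00.
Valid on: (F2).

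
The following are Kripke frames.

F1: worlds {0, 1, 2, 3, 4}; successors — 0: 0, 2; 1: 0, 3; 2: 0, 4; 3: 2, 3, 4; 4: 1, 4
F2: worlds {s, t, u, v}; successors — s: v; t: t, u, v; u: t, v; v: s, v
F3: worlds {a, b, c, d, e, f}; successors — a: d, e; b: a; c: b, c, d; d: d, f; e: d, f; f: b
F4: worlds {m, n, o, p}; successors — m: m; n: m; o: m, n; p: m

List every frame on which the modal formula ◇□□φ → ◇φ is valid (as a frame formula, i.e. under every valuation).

F1, F2, F4

The schema corresponds to a generalized confluence (Geach) condition: ∀x ∀y (xRy → ∃w (yR²w ∧ xRw)).
F1: condition met.
F2: condition met.
F3: fails — bRa but no w with aR²w and bRw.
F4: condition met.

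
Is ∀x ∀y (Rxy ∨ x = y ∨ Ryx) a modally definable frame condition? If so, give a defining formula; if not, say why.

No — not modally definable

Any modally definable frame class is closed under disjoint unions.
Take 4 disjoint single-world reflexive frames: each is trivially connected, but their disjoint union has 4 worlds with no edge between distinct components, so it is not connected.
Hence connectedness of R is not modally definable.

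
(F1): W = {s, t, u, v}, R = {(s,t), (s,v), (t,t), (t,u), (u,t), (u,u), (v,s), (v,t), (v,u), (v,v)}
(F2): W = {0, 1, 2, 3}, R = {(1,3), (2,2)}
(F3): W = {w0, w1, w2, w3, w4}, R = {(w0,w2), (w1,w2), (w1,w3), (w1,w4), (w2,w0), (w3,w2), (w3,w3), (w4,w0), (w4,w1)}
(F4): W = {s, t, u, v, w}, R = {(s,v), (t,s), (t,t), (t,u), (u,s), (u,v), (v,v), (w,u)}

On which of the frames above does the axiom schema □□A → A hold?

(F1), (F3)

The schema corresponds to a generalized confluence (Geach) condition: ∀x ∃w (xR²w ∧ x = w).
(F1): ✓.
(F2): fails — at 0 but no w with 0R²w and 0=w.
(F3): ✓.
(F4): fails — at s but no w* with sR²w* and s=w*.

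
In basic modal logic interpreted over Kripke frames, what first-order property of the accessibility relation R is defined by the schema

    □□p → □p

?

Density

Suppose □□p→□p is valid. Take Rxy and set V(p)={w : xR²w}. Then □□p at x, so □p at x, so p at y, i.e. ∃z(Rxz∧Rzy).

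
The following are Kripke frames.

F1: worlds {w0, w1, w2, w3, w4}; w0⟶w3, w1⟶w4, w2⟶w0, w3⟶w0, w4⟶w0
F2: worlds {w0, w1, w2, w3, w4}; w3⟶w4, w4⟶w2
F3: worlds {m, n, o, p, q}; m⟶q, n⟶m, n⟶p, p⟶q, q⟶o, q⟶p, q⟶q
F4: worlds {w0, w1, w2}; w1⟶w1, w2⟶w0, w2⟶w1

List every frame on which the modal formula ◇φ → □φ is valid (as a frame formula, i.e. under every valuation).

The schema corresponds to partial functionality: ∀x ∀y ∀z (Rxy ∧ Rxz → y = z).
F1: ✓.
F2: ✓.
F3: fails — n sees both m and p.
F4: fails — w2 sees both w0 and w1.
Valid on: F1, F2.

F1, F2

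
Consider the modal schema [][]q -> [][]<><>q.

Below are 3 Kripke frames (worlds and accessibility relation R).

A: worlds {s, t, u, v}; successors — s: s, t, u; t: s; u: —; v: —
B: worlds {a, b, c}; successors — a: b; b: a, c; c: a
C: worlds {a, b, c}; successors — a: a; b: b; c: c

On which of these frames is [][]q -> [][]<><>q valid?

This is the axiom for a generalized confluence (Geach) condition; its first-order frame correspondent is forall x forall z (x R^2 z -> exists w (x R^2 w & z R^2 w)).
A: fails — sR²u but no w with sR²w and uR²w.
B: fails — aR²c but no w with aR²w and cR²w.
C: satisfies the condition.

C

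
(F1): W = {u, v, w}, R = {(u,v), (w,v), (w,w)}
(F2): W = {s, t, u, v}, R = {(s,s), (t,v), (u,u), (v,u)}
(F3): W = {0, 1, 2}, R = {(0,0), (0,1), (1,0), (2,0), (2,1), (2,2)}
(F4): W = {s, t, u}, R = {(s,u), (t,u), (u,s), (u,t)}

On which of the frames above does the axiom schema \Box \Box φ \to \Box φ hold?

Frame correspondent (Sahlqvist): \forall x \forall y (Rxy \to \exists z (Rxz \wedge Rzy)) — i.e. density.
(F1): fails — Ruv but no z with Ruz and Rzv.
(F2): fails — Rtv but no z with Rtz and Rzv.
(F3): condition met.
(F4): fails — Rsu but no z with Rsz and Rzu.
Valid on: (F3).

(F3)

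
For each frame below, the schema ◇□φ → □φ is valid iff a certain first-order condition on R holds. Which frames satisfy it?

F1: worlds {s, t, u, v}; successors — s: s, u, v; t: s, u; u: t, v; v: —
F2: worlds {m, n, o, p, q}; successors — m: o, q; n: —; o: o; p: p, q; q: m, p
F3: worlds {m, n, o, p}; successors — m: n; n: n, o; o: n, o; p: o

Frame correspondent (Sahlqvist): ∀x ∀y ∀z (Rxy ∧ Rxz → Ryz) — i.e. the Euclidean property.
F1: fails — Rsv and Rsv but not Rvv.
F2: fails — Rmo and Rmq but not Roq.
F3: satisfies the condition.

F3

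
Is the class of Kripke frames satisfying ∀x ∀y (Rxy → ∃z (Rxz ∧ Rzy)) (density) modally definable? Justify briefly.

This is a Sahlqvist condition; the C4 axiom □□p → □p defines it.
Suppose □□p→□p is valid. Take Rxy and set V(p)={w : xR²w}. Then □□p at x, so □p at x, so p at y, i.e. ∃z(Rxz∧Rzy).

Definable; □□p → □p defines it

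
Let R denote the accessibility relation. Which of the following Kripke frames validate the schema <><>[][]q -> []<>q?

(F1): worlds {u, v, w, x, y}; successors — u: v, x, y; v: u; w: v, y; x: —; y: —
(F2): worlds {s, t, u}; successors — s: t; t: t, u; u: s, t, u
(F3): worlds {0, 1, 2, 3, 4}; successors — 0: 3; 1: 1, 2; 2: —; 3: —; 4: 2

Frame correspondent (Sahlqvist): forall x forall y forall z ((x R^2 y & xRz) -> exists w (y R^2 w & zRw)) — i.e. a generalized confluence (Geach) condition.
(F1): fails — uR²u, uRx but no t with uR²t and xRt.
(F2): condition met.
(F3): fails — 1R²1, 1R2 but no w with 1R²w and 2Rw.

(F2)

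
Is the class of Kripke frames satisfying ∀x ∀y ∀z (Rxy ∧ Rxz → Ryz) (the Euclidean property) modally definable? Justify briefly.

Yes: it is the Euclidean property, defined by the 5 schema ◇p → □◇p.
Suppose ◇p→□◇p is valid. Take Rxy, Rxz and set V(p)={y}. Then ◇p at x, so □◇p at x, so ◇p at z, so some w with Rzw has p; w=y, i.e. Rzy. By symmetry of the argument, Ryz.

Definable; ◇p → □◇p defines it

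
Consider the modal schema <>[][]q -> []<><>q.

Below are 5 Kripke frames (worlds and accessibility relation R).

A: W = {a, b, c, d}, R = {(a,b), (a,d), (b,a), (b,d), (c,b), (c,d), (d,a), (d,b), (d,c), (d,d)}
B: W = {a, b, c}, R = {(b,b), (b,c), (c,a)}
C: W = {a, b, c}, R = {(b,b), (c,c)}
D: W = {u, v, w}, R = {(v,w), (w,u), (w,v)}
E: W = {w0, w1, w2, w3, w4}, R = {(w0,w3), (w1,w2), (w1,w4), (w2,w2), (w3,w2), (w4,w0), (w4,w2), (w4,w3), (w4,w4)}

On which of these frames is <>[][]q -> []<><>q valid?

The schema corresponds to a generalized confluence (Geach) condition: forall x forall y forall z ((xRy & xRz) -> exists w (y R^2 w & z R^2 w)).
A: holds.
B: fails — bRb, bRc but no w with bR²w and cR²w.
C: holds.
D: fails — wRu, wRu but no t with uR²t and uR²t.
E: holds.
Valid on: A, C, E.

A, C, E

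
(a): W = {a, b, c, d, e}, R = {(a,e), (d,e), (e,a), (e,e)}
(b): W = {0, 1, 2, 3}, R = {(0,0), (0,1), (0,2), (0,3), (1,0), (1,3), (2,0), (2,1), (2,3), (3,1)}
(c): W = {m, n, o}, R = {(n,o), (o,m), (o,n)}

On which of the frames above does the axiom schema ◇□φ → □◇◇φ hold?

Frame correspondent (Sahlqvist): ∀x ∀y ∀z ((xRy ∧ xRz) → ∃w (yRw ∧ zR²w)) — i.e. a generalized confluence (Geach) condition.
(a): condition met.
(b): fails — 0R3, 0R3 but no w with 3Rw and 3R²w.
(c): fails — nRo, nRo but no w with oRw and oR²w.
Valid on: (a).

(a)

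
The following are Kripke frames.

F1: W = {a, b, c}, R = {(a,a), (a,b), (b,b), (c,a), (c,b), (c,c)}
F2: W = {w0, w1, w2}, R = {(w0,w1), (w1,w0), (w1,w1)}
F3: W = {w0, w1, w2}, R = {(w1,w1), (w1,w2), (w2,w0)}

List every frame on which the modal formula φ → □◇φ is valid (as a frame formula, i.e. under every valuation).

Frame correspondent (Sahlqvist): ∀x ∀y (Rxy → Ryx) — i.e. symmetry.
F1: fails — Rab but not Rba.
F2: satisfies the condition.
F3: fails — Rw1w2 but not Rw2w1.

F2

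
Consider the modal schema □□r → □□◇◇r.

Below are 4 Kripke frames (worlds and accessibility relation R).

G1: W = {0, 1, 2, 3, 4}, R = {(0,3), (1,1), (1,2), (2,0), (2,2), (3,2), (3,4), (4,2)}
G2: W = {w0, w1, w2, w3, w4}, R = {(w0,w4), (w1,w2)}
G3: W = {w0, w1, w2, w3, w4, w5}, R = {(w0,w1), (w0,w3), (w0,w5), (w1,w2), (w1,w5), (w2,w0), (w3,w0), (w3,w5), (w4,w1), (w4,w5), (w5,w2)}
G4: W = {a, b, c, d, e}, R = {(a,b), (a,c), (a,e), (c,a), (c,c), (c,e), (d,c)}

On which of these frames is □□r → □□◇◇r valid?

The schema corresponds to a generalized confluence (Geach) condition: ∀x ∀z (xR²z → ∃w (xR²w ∧ zR²w)).
G1: holds.
G2: holds.
G3: fails — w1R²w2 but no w with w1R²w and w2R²w.
G4: fails — aR²e but no w with aR²w and eR²w.

G1, G2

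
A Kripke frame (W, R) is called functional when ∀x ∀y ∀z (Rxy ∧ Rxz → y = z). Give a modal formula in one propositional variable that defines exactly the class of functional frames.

A defining formula is ◇p → □p (the CD axiom).
Suppose ◇p→□p is valid. Take Rxy, Rxz and set V(p)={y}. Then ◇p at x, so □p at x, so p at z, i.e. z=y.

◇p → □p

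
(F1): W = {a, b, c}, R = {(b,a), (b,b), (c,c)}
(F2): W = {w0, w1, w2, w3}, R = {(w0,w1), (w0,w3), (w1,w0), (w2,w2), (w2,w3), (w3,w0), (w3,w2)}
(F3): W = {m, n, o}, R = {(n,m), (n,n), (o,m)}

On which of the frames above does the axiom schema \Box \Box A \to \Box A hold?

(F1)

The schema corresponds to density: \forall x \forall y (Rxy \to \exists z (Rxz \wedge Rzy)).
(F1): ✓.
(F2): fails — Rw1w0 but no z with Rw1z and Rzw0.
(F3): fails — Rom but no z with Roz and Rzm.
Valid on: (F1).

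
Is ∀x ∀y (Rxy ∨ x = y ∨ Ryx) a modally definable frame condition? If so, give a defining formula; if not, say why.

If a class were modally definable it would be closed under disjoint unions (Goldblatt–Thomason).
Take 2 disjoint single-world reflexive frames: each is trivially connected, but their disjoint union has 2 worlds with no edge between distinct components, so it is not connected.
So the class is not modally definable.

No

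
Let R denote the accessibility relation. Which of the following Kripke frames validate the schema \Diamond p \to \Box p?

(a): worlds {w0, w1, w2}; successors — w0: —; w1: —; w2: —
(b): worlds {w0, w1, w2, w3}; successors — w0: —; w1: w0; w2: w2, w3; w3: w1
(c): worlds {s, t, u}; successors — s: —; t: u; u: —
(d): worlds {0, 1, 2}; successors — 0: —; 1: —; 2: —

(a), (c), (d)

The schema corresponds to partial functionality: \forall x \forall y \forall z (Rxy \wedge Rxz \to y = z).
(a): satisfies the condition.
(b): fails — w2 sees both w2 and w3.
(c): satisfies the condition.
(d): satisfies the condition.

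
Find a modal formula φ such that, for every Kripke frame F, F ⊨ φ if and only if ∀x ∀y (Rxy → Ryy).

□(□s → s)

This is shift-reflexivity; the standard corresponding axiom is T□: □(□s → s).
Suppose □(□s→s) is valid. Take Rxy and set V(s)={w : Ryw}. Then at y, □s holds; since □(□s→s) at x, □s→s at y, so s at y, i.e. Ryy.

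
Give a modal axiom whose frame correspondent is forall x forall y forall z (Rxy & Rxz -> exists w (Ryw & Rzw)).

◇□s → □◇s

This is convergence; the standard corresponding axiom is .2: ◇□s → □◇s.
Suppose ◇□s→□◇s is valid. Take Rxy, Rxz and set V(s)={w : Ryw}. Then □s at y so ◇□s at x, so □◇s at x, so ◇s at z, giving w with Rzw and Ryw.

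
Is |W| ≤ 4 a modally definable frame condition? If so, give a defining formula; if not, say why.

No — not modally definable

If a class were modally definable it would be closed under disjoint unions (Goldblatt–Thomason).
Any modal formula valid on each of 5 disjoint one-world frames is valid on their disjoint union (validity is preserved under disjoint unions). Each one-world frame has |W|=1≤4, but the union has |W|=5.
So no modal formula (or set of formulas) defines exactly the |W|≤4 frames.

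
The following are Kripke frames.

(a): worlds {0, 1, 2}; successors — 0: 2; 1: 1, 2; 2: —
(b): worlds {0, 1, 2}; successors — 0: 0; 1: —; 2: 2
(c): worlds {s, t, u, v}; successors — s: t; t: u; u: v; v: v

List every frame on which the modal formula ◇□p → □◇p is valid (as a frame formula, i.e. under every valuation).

(b), (c)

The schema corresponds to convergence: ∀x ∀y ∀z (Rxy ∧ Rxz → ∃w (Ryw ∧ Rzw)).
(a): fails — R02 and R02 but 2 and 2 have no common successor.
(b): condition met.
(c): condition met.
Valid on: (b), (c).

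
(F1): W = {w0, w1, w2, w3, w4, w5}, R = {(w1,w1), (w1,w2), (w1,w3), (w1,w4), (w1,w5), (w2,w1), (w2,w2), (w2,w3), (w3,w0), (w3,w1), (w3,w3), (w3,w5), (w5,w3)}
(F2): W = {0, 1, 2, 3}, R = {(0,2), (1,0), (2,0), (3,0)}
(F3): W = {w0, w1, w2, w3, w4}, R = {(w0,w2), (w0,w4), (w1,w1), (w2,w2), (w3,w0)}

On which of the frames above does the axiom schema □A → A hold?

none

The schema corresponds to reflexivity: ∀x Rxx.
(F1): fails — world w0 does not see itself.
(F2): fails — world 0 does not see itself.
(F3): fails — world w0 does not see itself.
Valid on no frame.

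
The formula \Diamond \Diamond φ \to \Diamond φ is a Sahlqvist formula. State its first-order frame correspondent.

Transitivity

Replacing φ by ¬φ and contraposing gives the equivalent schema □φ → □□φ.
Suppose □φ→□□φ is valid. Take Rxy, Ryz and set V(φ)={w : Rxw}. Then □φ at x, so □□φ at x, so □φ at y, so φ at z, i.e. Rxz.
Conversely, on a frame with transitivity the schema holds at every world under every valuation.
Frame condition: \forall x \forall y \forall z (Rxy \wedge Ryz \to Rxz).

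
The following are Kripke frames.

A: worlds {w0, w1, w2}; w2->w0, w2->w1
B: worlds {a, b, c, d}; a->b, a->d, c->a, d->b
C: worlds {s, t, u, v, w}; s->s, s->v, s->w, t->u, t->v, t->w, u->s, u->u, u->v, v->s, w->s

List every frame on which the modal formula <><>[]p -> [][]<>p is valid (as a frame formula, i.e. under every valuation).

The schema corresponds to a generalized confluence (Geach) condition: forall x forall y forall z ((x R^2 y & x R^2 z) -> exists w (yRw & zRw)).
A: ✓.
B: fails — aR²b, aR²b but no w with bRw and bRw.
C: ✓.
Valid on: A, C.

A, C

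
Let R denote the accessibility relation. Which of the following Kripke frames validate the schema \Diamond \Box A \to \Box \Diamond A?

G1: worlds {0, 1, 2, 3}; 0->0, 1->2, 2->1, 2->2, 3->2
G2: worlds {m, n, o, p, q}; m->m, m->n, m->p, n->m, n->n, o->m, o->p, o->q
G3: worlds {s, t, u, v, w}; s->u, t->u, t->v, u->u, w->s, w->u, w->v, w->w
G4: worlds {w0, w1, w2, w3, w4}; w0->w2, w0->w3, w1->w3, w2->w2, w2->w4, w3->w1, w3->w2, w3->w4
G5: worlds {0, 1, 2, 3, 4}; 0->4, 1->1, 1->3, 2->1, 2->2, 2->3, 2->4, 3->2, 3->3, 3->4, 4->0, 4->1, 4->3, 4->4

This is the axiom for convergence; its first-order frame correspondent is \forall x \forall y \forall z (Rxy \wedge Rxz \to \exists w (Ryw \wedge Rzw)).
G1: ✓.
G2: fails — Rmm and Rmp but m and p have no common successor.
G3: fails — Rtv and Rtv but v and v have no common successor.
G4: fails — Rw2w4 and Rw2w4 but w4 and w4 have no common successor.
G5: fails — R40 and R41 but 0 and 1 have no common successor.
Valid on: G1.

G1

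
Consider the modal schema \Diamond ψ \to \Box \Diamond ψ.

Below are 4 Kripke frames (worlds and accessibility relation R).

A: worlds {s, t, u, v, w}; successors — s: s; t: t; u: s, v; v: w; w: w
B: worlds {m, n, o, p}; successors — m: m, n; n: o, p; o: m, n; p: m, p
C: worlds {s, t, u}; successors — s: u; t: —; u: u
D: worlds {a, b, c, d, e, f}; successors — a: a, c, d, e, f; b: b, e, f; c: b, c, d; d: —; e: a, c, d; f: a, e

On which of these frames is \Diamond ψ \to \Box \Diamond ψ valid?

Frame correspondent (Sahlqvist): \forall x \forall y \forall z (Rxy \wedge Rxz \to Ryz) — i.e. the Euclidean property.
A: fails — Ruv and Ruv but not Rvv.
B: fails — Rmn and Rmm but not Rnm.
C: ✓.
D: fails — Rae and Rae but not Ree.
Valid on: C.

C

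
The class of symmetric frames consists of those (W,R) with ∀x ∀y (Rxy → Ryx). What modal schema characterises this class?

s → □◇s

This is symmetry; the standard corresponding axiom is B: s → □◇s.
Suppose s→□◇s is valid. Take Rxy and set V(s)={x}. Then s at x, so □◇s at x, so ◇s at y, so some z with Ryz has s; z=x, i.e. Ryx.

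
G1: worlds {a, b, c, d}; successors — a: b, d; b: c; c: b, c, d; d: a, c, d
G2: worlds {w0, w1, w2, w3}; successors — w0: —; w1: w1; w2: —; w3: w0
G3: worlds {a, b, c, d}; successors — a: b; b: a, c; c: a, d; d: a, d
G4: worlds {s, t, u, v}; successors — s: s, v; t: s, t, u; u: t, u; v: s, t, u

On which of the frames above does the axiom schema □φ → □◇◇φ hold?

G1, G3, G4

The schema corresponds to a generalized confluence (Geach) condition: ∀x ∀z (xRz → ∃w (xRw ∧ zR²w)).
G1: ✓.
G2: fails — w3Rw0 but no w with w3Rw and w0R²w.
G3: ✓.
G4: ✓.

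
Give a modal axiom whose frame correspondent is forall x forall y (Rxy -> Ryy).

□(□r → r)

A defining formula is □(□r → r) (the T□ axiom).
Suppose □(□r→r) is valid. Take Rxy and set V(r)={w : Ryw}. Then at y, □r holds; since □(□r→r) at x, □r→r at y, so r at y, i.e. Ryy.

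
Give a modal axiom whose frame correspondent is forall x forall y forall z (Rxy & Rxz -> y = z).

◇ψ → □ψ

A defining formula is ◇ψ → □ψ (the CD axiom).
Suppose ◇ψ→□ψ is valid. Take Rxy, Rxz and set V(ψ)={y}. Then ◇ψ at x, so □ψ at x, so ψ at z, i.e. z=y.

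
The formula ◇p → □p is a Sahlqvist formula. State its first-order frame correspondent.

Suppose ◇p→□p is valid. Take Rxy, Rxz and set V(p)={y}. Then ◇p at x, so □p at x, so p at z, i.e. z=y.

Partial functionality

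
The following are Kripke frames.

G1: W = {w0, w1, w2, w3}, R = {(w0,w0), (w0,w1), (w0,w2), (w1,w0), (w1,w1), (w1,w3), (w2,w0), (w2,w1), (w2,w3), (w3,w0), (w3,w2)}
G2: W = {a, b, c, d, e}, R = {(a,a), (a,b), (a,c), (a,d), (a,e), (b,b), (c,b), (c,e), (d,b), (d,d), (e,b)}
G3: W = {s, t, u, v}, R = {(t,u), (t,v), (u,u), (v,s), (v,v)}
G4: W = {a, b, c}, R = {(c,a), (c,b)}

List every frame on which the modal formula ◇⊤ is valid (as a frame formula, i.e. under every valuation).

G1, G2

This is the axiom for seriality; its first-order frame correspondent is ∀x ∃y Rxy.
G1: condition met.
G2: condition met.
G3: fails — world s has no successor.
G4: fails — world a has no successor.
Valid on: G1, G2.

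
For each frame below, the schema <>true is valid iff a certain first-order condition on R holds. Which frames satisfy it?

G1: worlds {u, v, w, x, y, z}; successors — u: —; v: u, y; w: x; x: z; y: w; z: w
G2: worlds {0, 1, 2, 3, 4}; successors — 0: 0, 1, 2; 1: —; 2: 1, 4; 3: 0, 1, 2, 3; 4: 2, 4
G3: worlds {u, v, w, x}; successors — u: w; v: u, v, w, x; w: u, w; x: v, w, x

G3

The schema corresponds to seriality: forall x exists y Rxy.
G1: fails — world u has no successor.
G2: fails — world 1 has no successor.
G3: satisfies the condition.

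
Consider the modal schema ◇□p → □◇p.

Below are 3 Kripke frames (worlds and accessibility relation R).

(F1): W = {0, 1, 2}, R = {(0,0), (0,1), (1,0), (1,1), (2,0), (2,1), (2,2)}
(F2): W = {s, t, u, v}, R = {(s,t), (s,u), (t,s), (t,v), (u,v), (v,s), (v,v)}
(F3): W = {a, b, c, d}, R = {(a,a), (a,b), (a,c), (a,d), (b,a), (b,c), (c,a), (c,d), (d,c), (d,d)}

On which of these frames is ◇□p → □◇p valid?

(F1), (F3)

The schema corresponds to convergence: ∀x ∀y ∀z (Rxy ∧ Rxz → ∃w (Ryw ∧ Rzw)).
(F1): holds.
(F2): fails — Rtv and Rts but v and s have no common successor.
(F3): holds.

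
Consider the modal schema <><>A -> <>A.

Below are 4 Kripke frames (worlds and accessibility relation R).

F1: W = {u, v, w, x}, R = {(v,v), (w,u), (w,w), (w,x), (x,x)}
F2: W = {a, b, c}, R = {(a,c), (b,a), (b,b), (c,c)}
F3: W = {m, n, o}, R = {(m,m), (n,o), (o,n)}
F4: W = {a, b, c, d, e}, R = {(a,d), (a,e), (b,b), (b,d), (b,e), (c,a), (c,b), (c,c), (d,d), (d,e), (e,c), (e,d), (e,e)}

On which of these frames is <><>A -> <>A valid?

F1

This is the axiom for transitivity; its first-order frame correspondent is forall x forall y forall z (Rxy & Ryz -> Rxz).
F1: holds.
F2: fails — Rba and Rac but not Rbc.
F3: fails — Rno and Ron but not Rnn.
F4: fails — Rae and Rec but not Rac.
Valid on: F1.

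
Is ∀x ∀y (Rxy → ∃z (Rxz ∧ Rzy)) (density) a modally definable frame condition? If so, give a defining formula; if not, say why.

This is a Sahlqvist condition; the C4 axiom □□p → □p defines it.
Suppose □□p→□p is valid. Take Rxy and set V(p)={w : xR²w}. Then □□p at x, so □p at x, so p at y, i.e. ∃z(Rxz∧Rzy).

Definable; □□p → □p defines it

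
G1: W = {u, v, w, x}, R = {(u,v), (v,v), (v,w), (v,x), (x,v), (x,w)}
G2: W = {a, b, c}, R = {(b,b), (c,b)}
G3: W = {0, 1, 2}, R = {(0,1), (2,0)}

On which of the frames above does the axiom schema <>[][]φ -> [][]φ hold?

Frame correspondent (Sahlqvist): forall x forall y forall z ((xRy & x R^2 z) -> exists w (y R^2 w & z = w)) — i.e. a generalized confluence (Geach) condition.
G1: fails — vRw, vR²v but no t with wR²t and v=t.
G2: condition met.
G3: fails — 2R0, 2R²1 but no w with 0R²w and 1=w.

G2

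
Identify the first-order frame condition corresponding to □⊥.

Emptiness of R

This schema is the Ver axiom.
It corresponds to emptiness of R: ∀x ∀y ¬Rxy.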